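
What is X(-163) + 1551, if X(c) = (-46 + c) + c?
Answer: 1179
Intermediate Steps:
X(c) = -46 + 2*c
X(-163) + 1551 = (-46 + 2*(-163)) + 1551 = (-46 - 326) + 1551 = -372 + 1551 = 1179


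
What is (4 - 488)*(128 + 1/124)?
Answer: -1920633/31 ≈ -61956.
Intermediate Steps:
(4 - 488)*(128 + 1/124) = -484*(128 + 1/124) = -484*15873/124 = -1920633/31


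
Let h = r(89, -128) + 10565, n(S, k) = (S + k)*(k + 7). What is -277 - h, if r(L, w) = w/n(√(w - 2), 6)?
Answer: 2*(-70473*√130 + 422774*I)/(13*(√130 - 6*I)) ≈ -10842.0 - 0.67628*I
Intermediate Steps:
n(S, k) = (7 + k)*(S + k) (n(S, k) = (S + k)*(7 + k) = (7 + k)*(S + k))
r(L, w) = w/(78 + 13*√(-2 + w)) (r(L, w) = w/(6² + 7*√(w - 2) + 7*6 + √(w - 2)*6) = w/(36 + 7*√(-2 + w) + 42 + √(-2 + w)*6) = w/(36 + 7*√(-2 + w) + 42 + 6*√(-2 + w)) = w/(78 + 13*√(-2 + w)))
h = 10565 - 128/(13*(6 + I*√130)) (h = (1/13)*(-128)/(6 + √(-2 - 128)) + 10565 = (1/13)*(-128)/(6 + √(-130)) + 10565 = (1/13)*(-128)/(6 + I*√130) + 10565 = -128/(13*(6 + I*√130)) + 10565 = 10565 - 128/(13*(6 + I*√130)) ≈ 10565.0 + 0.67629*I)
-277 - h = -277 - (11399251/1079 + 64*I*√130/1079) = -277 + (-11399251/1079 - 64*I*√130/1079) = -11698134/1079 - 64*I*√130/1079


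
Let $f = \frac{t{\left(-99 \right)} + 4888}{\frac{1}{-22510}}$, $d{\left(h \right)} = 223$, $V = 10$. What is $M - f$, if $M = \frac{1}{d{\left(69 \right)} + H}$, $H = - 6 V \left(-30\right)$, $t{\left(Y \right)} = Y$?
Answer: $\frac{218080188971}{2023} \approx 1.078 \cdot 10^{8}$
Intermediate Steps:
$H = 1800$ ($H = \left(-6\right) 10 \left(-30\right) = \left(-60\right) \left(-30\right) = 1800$)
$f = -107800390$ ($f = \frac{-99 + 4888}{\frac{1}{-22510}} = \frac{4789}{- \frac{1}{22510}} = 4789 \left(-22510\right) = -107800390$)
$M = \frac{1}{2023}$ ($M = \frac{1}{223 + 1800} = \frac{1}{2023} \approx 0.00049432$)
$M - f = \frac{1}{2023} - -107800390 = \frac{1}{2023} + 107800390 = \frac{218080188971}{2023}$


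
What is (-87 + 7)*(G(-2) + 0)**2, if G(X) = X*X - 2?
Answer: -320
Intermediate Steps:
G(X) = -2 + X**2 (G(X) = X**2 - 2 = -2 + X**2)
(-87 + 7)*(G(-2) + 0)**2 = (-87 + 7)*((-2 + (-2)**2) + 0)**2 = -80*((-2 + 4) + 0)**2 = -80*(2 + 0)**2 = -80*2**2 = -80*4 = -320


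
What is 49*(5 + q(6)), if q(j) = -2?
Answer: 147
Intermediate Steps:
49*(5 + q(6)) = 49*(5 - 2) = 49*3 = 147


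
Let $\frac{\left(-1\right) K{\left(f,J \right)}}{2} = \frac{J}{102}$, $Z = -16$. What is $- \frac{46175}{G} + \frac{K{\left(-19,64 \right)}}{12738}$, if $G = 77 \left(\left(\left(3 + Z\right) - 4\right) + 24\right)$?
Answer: $- \frac{1363503143}{15916131} \approx -85.668$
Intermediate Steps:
$K{\left(f,J \right)} = - \frac{J}{51}$ ($K{\left(f,J \right)} = - 2 \frac{J}{102} = - \frac{J}{51}$)
$G = 539$ ($G = 77 \left(\left(\left(3 - 16\right) - 4\right) + 24\right) = 77 \left(\left(-13 - 4\right) + 24\right) = 77 \left(-17 + 24\right) = 77 \cdot 7 = 539$)
$- \frac{46175}{G} + \frac{K{\left(-19,64 \right)}}{12738} = - \frac{46175}{539} + \frac{\left(- \frac{1}{51}\right) 64}{12738} = \left(-46175\right) \frac{1}{539} - \frac{32}{324819} = - \frac{46175}{539} - \frac{32}{324819} = - \frac{1363503143}{15916131}$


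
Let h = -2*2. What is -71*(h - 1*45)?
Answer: 3479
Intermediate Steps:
h = -4
-71*(h - 1*45) = -71*(-4 - 1*45) = -71*(-4 - 45) = -71*(-49) = 3479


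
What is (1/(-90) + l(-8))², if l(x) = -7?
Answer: 398161/8100 ≈ 49.156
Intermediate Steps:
(1/(-90) + l(-8))² = (1/(-90) - 7)² = (-1/90 - 7)² = (-631/90)² = 398161/8100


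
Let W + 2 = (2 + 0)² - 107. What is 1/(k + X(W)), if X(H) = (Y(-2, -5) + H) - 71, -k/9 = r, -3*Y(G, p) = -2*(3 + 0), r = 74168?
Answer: -1/667686 ≈ -1.4977e-6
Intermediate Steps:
Y(G, p) = 2 (Y(G, p) = -(-2)*(3 + 0)/3 = -(-2)*3/3 = -⅓*(-6) = 2)
k = -667512 (k = -9*74168 = -667512)
W = -105 (W = -2 + ((2 + 0)² - 107) = -2 + (2² - 107) = -2 + (4 - 107) = -2 - 103 = -105)
X(H) = -69 + H (X(H) = (2 + H) - 71 = -69 + H)
1/(k + X(W)) = 1/(-667512 + (-69 - 105)) = 1/(-667512 - 174) = 1/(-667686) = -1/667686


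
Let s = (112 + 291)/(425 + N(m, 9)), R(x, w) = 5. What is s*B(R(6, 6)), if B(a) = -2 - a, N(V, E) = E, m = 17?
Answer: -13/2 ≈ -6.5000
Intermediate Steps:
s = 13/14 (s = (112 + 291)/(425 + 9) = 403/434 = 403*(1/434) = 13/14 ≈ 0.92857)
s*B(R(6, 6)) = 13*(-2 - 1*5)/14 = 13*(-2 - 5)/14 = (13/14)*(-7) = -13/2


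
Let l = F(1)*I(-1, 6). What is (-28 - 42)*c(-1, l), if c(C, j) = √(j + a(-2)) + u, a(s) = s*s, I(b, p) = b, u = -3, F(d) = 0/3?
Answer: 70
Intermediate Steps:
F(d) = 0 (F(d) = 0*(⅓) = 0)
a(s) = s²
l = 0 (l = 0*(-1) = 0)
c(C, j) = -3 + √(4 + j) (c(C, j) = √(j + (-2)²) - 3 = √(j + 4) - 3 = √(4 + j) - 3 = -3 + √(4 + j))
(-28 - 42)*c(-1, l) = (-28 - 42)*(-3 + √(4 + 0)) = -70*(-3 + √4) = -70*(-3 + 2) = -70*(-1) = 70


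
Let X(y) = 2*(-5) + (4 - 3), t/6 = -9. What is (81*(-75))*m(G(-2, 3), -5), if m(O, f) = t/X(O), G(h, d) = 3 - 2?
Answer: -36450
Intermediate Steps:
t = -54 (t = 6*(-9) = -54)
G(h, d) = 1
X(y) = -9 (X(y) = -10 + 1 = -9)
m(O, f) = 6 (m(O, f) = -54/(-9) = -54*(-⅑) = 6)
(81*(-75))*m(G(-2, 3), -5) = (81*(-75))*6 = -6075*6 = -36450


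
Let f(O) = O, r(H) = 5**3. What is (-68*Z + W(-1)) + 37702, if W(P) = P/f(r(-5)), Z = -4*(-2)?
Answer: 4644749/125 ≈ 37158.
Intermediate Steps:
r(H) = 125
Z = 8
W(P) = P/125
(-68*Z + W(-1)) + 37702 = (-68*8 + (1/125)*(-1)) + 37702 = (-544 - 1/125) + 37702 = -68001/125 + 37702 = 4644749/125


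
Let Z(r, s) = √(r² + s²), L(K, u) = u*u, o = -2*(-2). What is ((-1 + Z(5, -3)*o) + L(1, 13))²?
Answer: 28768 + 1344*√34 ≈ 36605.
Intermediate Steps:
o = 4
L(K, u) = u²
((-1 + Z(5, -3)*o) + L(1, 13))² = ((-1 + √(5² + (-3)²)*4) + 13²)² = ((-1 + √(25 + 9)*4) + 169)² = ((-1 + √34*4) + 169)² = ((-1 + 4*√34) + 169)² = (168 + 4*√34)²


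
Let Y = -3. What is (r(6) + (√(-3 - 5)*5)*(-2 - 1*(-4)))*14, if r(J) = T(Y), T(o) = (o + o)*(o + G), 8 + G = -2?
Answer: 1092 + 280*I*√2 ≈ 1092.0 + 395.98*I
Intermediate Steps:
G = -10 (G = -8 - 2 = -10)
T(o) = 2*o*(-10 + o) (T(o) = (o + o)*(o - 10) = (2*o)*(-10 + o) = 2*o*(-10 + o))
r(J) = 78 (r(J) = 2*(-3)*(-10 - 3) = 2*(-3)*(-13) = 78)
(r(6) + (√(-3 - 5)*5)*(-2 - 1*(-4)))*14 = (78 + (√(-3 - 5)*5)*(-2 - 1*(-4)))*14 = (78 + (√(-8)*5)*(-2 + 4))*14 = (78 + ((2*I*√2)*5)*2)*14 = (78 + (10*I*√2)*2)*14 = (78 + 20*I*√2)*14 = 1092 + 280*I*√2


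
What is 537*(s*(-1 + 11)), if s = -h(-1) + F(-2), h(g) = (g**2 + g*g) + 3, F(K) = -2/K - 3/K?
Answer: -13425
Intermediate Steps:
F(K) = -5/K
h(g) = 3 + 2*g**2 (h(g) = (g**2 + g**2) + 3 = 2*g**2 + 3 = 3 + 2*g**2)
s = -5/2 (s = -(3 + 2*(-1)**2) - 5/(-2) = -(3 + 2*1) - 5*(-1/2) = -(3 + 2) + 5/2 = -1*5 + 5/2 = -5 + 5/2 = -5/2 ≈ -2.5000)
537*(s*(-1 + 11)) = 537*(-5*(-1 + 11)/2) = 537*(-5/2*10) = 537*(-25) = -13425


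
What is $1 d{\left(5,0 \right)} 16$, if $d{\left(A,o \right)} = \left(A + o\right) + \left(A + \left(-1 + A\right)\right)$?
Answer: $224$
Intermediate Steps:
$d{\left(A,o \right)} = -1 + o + 3 A$ ($d{\left(A,o \right)} = \left(A + o\right) + \left(-1 + 2 A\right) = -1 + o + 3 A$)
$1 d{\left(5,0 \right)} 16 = 1 \left(-1 + 0 + 3 \cdot 5\right) 16 = 1 \left(-1 + 0 + 15\right) 16 = 1 \cdot 14 \cdot 16 = 14 \cdot 16 = 224$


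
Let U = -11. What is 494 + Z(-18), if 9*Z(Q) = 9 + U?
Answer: 4444/9 ≈ 493.78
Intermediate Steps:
Z(Q) = -2/9 (Z(Q) = (9 - 11)/9 = (1/9)*(-2) = -2/9)
494 + Z(-18) = 494 - 2/9 = 4444/9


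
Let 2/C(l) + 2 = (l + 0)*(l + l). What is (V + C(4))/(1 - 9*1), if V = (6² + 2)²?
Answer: -21661/120 ≈ -180.51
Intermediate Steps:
C(l) = 2/(-2 + 2*l²) (C(l) = 2/(-2 + (l + 0)*(l + l)) = 2/(-2 + l*(2*l)) = 2/(-2 + 2*l²))
V = 1444 (V = (36 + 2)² = 38² = 1444)
(V + C(4))/(1 - 9*1) = (1444 + 1/(-1 + 4²))/(1 - 9*1) = (1444 + 1/(-1 + 16))/(1 - 9) = (1444 + 1/15)/(-8) = -(1444 + 1/15)/8 = -⅛*21661/15 = -21661/120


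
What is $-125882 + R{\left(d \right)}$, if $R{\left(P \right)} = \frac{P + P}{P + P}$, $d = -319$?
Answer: $-125881$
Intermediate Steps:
$R{\left(P \right)} = 1$ ($R{\left(P \right)} = \frac{2 P}{2 P} = 2 P \frac{1}{2 P} = 1$)
$-125882 + R{\left(d \right)} = -125882 + 1 = -125881$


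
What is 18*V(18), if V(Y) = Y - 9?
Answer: 162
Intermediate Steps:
V(Y) = -9 + Y
18*V(18) = 18*(-9 + 18) = 18*9 = 162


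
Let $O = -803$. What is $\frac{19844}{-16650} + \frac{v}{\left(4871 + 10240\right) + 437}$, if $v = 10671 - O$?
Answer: $- \frac{29373103}{64718550} \approx -0.45386$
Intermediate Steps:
$v = 11474$ ($v = 10671 - -803 = 10671 + 803 = 11474$)
$\frac{19844}{-16650} + \frac{v}{\left(4871 + 10240\right) + 437} = \frac{19844}{-16650} + \frac{11474}{\left(4871 + 10240\right) + 437} = 19844 \left(- \frac{1}{16650}\right) + \frac{11474}{15111 + 437} = - \frac{9922}{8325} + \frac{11474}{15548} = - \frac{9922}{8325} + 11474 \cdot \frac{1}{15548} = - \frac{9922}{8325} + \frac{5737}{7774} = - \frac{29373103}{64718550}$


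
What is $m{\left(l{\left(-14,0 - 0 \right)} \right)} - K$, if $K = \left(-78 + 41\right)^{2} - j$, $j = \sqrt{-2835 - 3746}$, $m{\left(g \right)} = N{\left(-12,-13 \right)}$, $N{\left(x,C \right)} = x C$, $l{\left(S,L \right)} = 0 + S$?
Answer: $-1213 + i \sqrt{6581} \approx -1213.0 + 81.123 i$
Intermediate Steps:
$l{\left(S,L \right)} = S$
$N{\left(x,C \right)} = C x$
$m{\left(g \right)} = 156$ ($m{\left(g \right)} = \left(-13\right) \left(-12\right) = 156$)
$j = i \sqrt{6581}$ ($j = \sqrt{-6581} = i \sqrt{6581} \approx 81.123 i$)
$K = 1369 - i \sqrt{6581}$ ($K = \left(-78 + 41\right)^{2} - i \sqrt{6581} = \left(-37\right)^{2} - i \sqrt{6581} = 1369 - i \sqrt{6581} \approx 1369.0 - 81.123 i$)
$m{\left(l{\left(-14,0 - 0 \right)} \right)} - K = 156 - \left(1369 - i \sqrt{6581}\right) = -1213 + i \sqrt{6581}$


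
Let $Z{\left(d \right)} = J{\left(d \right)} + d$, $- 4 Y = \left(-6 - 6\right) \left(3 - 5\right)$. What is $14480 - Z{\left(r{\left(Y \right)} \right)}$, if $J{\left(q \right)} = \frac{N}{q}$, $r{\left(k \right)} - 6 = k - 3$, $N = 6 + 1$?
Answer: $\frac{43456}{3} \approx 14485.0$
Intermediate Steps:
$Y = -6$ ($Y = - \frac{\left(-6 - 6\right) \left(3 - 5\right)}{4} = - \frac{\left(-12\right) \left(-2\right)}{4} = \left(- \frac{1}{4}\right) 24 = -6$)
$N = 7$
$r{\left(k \right)} = 3 + k$ ($r{\left(k \right)} = 6 + \left(k - 3\right) = 6 + \left(-3 + k\right) = 3 + k$)
$J{\left(q \right)} = \frac{7}{q}$
$Z{\left(d \right)} = d + \frac{7}{d}$ ($Z{\left(d \right)} = \frac{7}{d} + d = d + \frac{7}{d}$)
$14480 - Z{\left(r{\left(Y \right)} \right)} = 14480 - \left(\left(3 - 6\right) + \frac{7}{3 - 6}\right) = 14480 - \left(-3 + \frac{7}{-3}\right) = 14480 - \left(-3 + 7 \left(- \frac{1}{3}\right)\right) = 14480 - \left(-3 - \frac{7}{3}\right) = 14480 - - \frac{16}{3} = 14480 + \frac{16}{3} = \frac{43456}{3}$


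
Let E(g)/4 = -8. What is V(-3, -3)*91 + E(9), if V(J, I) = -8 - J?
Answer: -487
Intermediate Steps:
E(g) = -32 (E(g) = 4*(-8) = -32)
V(-3, -3)*91 + E(9) = (-8 - 1*(-3))*91 - 32 = (-8 + 3)*91 - 32 = -5*91 - 32 = -455 - 32 = -487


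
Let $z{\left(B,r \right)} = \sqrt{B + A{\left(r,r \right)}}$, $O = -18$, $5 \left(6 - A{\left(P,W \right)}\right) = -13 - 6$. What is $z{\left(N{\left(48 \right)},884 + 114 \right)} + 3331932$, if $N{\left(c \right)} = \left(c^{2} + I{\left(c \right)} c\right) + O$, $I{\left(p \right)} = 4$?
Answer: $3331932 + \frac{\sqrt{62195}}{5} \approx 3.332 \cdot 10^{6}$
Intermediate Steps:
$A{\left(P,W \right)} = \frac{49}{5}$ ($A{\left(P,W \right)} = 6 - \frac{-13 - 6}{5} = 6 - - \frac{19}{5} = 6 + \frac{19}{5} = \frac{49}{5}$)
$N{\left(c \right)} = -18 + c^{2} + 4 c$ ($N{\left(c \right)} = \left(c^{2} + 4 c\right) - 18 = -18 + c^{2} + 4 c$)
$z{\left(B,r \right)} = \sqrt{\frac{49}{5} + B}$ ($z{\left(B,r \right)} = \sqrt{B + \frac{49}{5}} = \sqrt{\frac{49}{5} + B}$)
$z{\left(N{\left(48 \right)},884 + 114 \right)} + 3331932 = \frac{\sqrt{245 + 25 \left(-18 + 48^{2} + 4 \cdot 48\right)}}{5} + 3331932 = \frac{\sqrt{245 + 25 \left(-18 + 2304 + 192\right)}}{5} + 3331932 = \frac{\sqrt{245 + 25 \cdot 2478}}{5} + 3331932 = \frac{\sqrt{245 + 61950}}{5} + 3331932 = \frac{\sqrt{62195}}{5} + 3331932 = 3331932 + \frac{\sqrt{62195}}{5}$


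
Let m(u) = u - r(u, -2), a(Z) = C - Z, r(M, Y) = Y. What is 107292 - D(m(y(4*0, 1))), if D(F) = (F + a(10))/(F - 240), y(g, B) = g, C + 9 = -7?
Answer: 12767736/119 ≈ 1.0729e+5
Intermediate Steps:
C = -16 (C = -9 - 7 = -16)
a(Z) = -16 - Z
m(u) = 2 + u (m(u) = u - 1*(-2) = u + 2 = 2 + u)
D(F) = (-26 + F)/(-240 + F) (D(F) = (F + (-16 - 1*10))/(F - 240) = (F + (-16 - 10))/(-240 + F) = (F - 26)/(-240 + F) = (-26 + F)/(-240 + F))
107292 - D(m(y(4*0, 1))) = 107292 - (-26 + (2 + 4*0))/(-240 + (2 + 4*0)) = 107292 - (-26 + (2 + 0))/(-240 + (2 + 0)) = 107292 - (-26 + 2)/(-240 + 2) = 107292 - (-24)/(-238) = 107292 - (-1)*(-24)/238 = 107292 - 1*12/119 = 107292 - 12/119 = 12767736/119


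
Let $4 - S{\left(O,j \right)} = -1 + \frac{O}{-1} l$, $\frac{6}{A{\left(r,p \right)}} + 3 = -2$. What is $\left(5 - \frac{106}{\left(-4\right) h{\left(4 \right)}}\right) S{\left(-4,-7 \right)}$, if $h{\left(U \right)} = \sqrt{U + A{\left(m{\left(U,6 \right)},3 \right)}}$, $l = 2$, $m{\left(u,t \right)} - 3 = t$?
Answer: $-15 - \frac{159 \sqrt{70}}{28} \approx -62.51$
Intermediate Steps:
$m{\left(u,t \right)} = 3 + t$
$A{\left(r,p \right)} = - \frac{6}{5}$ ($A{\left(r,p \right)} = \frac{6}{-3 - 2} = \frac{6}{-5} = 6 \left(- \frac{1}{5}\right) = - \frac{6}{5}$)
$h{\left(U \right)} = \sqrt{- \frac{6}{5} + U}$ ($h{\left(U \right)} = \sqrt{U - \frac{6}{5}} = \sqrt{- \frac{6}{5} + U}$)
$S{\left(O,j \right)} = 5 + 2 O$ ($S{\left(O,j \right)} = 4 - \left(-1 + \frac{O}{-1} \cdot 2\right) = 4 - \left(-1 + O \left(-1\right) 2\right) = 4 - \left(-1 + - O 2\right) = 4 - \left(-1 - 2 O\right) = 4 + \left(1 + 2 O\right) = 5 + 2 O$)
$\left(5 - \frac{106}{\left(-4\right) h{\left(4 \right)}}\right) S{\left(-4,-7 \right)} = \left(5 - \frac{106}{\left(-4\right) \frac{\sqrt{-30 + 25 \cdot 4}}{5}}\right) \left(5 + 2 \left(-4\right)\right) = \left(5 - \frac{106}{\left(-4\right) \frac{\sqrt{-30 + 100}}{5}}\right) \left(5 - 8\right) = \left(5 - \frac{106}{\left(-4\right) \frac{\sqrt{70}}{5}}\right) \left(-3\right) = \left(5 - \frac{106}{\left(- \frac{4}{5}\right) \sqrt{70}}\right) \left(-3\right) = \left(5 - 106 \left(- \frac{\sqrt{70}}{56}\right)\right) \left(-3\right) = \left(5 + \frac{53 \sqrt{70}}{28}\right) \left(-3\right) = -15 - \frac{159 \sqrt{70}}{28}$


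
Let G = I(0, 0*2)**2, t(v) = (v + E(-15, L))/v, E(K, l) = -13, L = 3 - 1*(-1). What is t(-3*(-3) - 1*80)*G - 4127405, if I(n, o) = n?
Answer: -4127405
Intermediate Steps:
L = 4 (L = 3 + 1 = 4)
t(v) = (-13 + v)/v (t(v) = (v - 13)/v = (-13 + v)/v)
G = 0 (G = 0**2 = 0)
t(-3*(-3) - 1*80)*G - 4127405 = ((-13 + (-3*(-3) - 1*80))/(-3*(-3) - 1*80))*0 - 4127405 = ((-13 + (9 - 80))/(9 - 80))*0 - 4127405 = ((-13 - 71)/(-71))*0 - 4127405 = -1/71*(-84)*0 - 4127405 = (84/71)*0 - 4127405 = 0 - 4127405 = -4127405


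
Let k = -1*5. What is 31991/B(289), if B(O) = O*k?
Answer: -31991/1445 ≈ -22.139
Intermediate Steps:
k = -5
B(O) = -5*O (B(O) = O*(-5) = -5*O)
31991/B(289) = 31991/((-5*289)) = 31991/(-1445) = 31991*(-1/1445) = -31991/1445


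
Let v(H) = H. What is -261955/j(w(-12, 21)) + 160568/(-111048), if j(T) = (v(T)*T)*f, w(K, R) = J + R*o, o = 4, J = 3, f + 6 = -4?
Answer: 141134891/70043526 ≈ 2.0150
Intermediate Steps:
f = -10 (f = -6 - 4 = -10)
w(K, R) = 3 + 4*R (w(K, R) = 3 + R*4 = 3 + 4*R)
j(T) = -10*T² (j(T) = (T*T)*(-10) = T²*(-10) = -10*T²)
-261955/j(w(-12, 21)) + 160568/(-111048) = -261955*(-1/(10*(3 + 4*21)²)) + 160568/(-111048) = -261955*(-1/(10*(3 + 84)²)) + 160568*(-1/111048) = -261955/((-10*87²)) - 20071/13881 = -261955/((-10*7569)) - 20071/13881 = -261955/(-75690) - 20071/13881 = -261955*(-1/75690) - 20071/13881 = 52391/15138 - 20071/13881 = 141134891/70043526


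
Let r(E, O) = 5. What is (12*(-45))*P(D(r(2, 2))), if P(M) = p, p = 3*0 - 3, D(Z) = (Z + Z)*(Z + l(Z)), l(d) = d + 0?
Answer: 1620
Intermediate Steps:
l(d) = d
D(Z) = 4*Z**2 (D(Z) = (Z + Z)*(Z + Z) = (2*Z)*(2*Z) = 4*Z**2)
p = -3 (p = 0 - 3 = -3)
P(M) = -3
(12*(-45))*P(D(r(2, 2))) = (12*(-45))*(-3) = -540*(-3) = 1620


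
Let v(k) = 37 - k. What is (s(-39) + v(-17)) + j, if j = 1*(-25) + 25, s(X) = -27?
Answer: 27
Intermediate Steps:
j = 0 (j = -25 + 25 = 0)
(s(-39) + v(-17)) + j = (-27 + (37 - 1*(-17))) + 0 = (-27 + (37 + 17)) + 0 = (-27 + 54) + 0 = 27 + 0 = 27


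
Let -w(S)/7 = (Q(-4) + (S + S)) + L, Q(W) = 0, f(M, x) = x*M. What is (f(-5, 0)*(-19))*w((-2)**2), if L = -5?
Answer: 0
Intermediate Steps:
f(M, x) = M*x
w(S) = 35 - 14*S (w(S) = -7*((0 + (S + S)) - 5) = -7*((0 + 2*S) - 5) = -7*(2*S - 5) = -7*(-5 + 2*S) = 35 - 14*S)
(f(-5, 0)*(-19))*w((-2)**2) = (-5*0*(-19))*(35 - 14*(-2)**2) = (0*(-19))*(35 - 14*4) = 0*(35 - 56) = 0*(-21) = 0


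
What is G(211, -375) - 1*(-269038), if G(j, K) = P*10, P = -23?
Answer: 268808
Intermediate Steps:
G(j, K) = -230 (G(j, K) = -23*10 = -230)
G(211, -375) - 1*(-269038) = -230 - 1*(-269038) = -230 + 269038 = 268808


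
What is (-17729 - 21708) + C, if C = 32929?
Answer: -6508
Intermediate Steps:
(-17729 - 21708) + C = (-17729 - 21708) + 32929 = -39437 + 32929 = -6508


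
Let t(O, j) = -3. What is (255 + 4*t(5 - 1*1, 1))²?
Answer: 59049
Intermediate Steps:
(255 + 4*t(5 - 1*1, 1))² = (255 + 4*(-3))² = (255 - 12)² = 243² = 59049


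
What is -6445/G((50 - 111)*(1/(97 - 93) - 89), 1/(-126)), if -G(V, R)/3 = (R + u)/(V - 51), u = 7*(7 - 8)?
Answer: -2903285595/1766 ≈ -1.6440e+6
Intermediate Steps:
u = -7 (u = 7*(-1) = -7)
G(V, R) = -3*(-7 + R)/(-51 + V) (G(V, R) = -3*(R - 7)/(V - 51) = -3*(-7 + R)/(-51 + V))
-6445/G((50 - 111)*(1/(97 - 93) - 89), 1/(-126)) = -6445*(-51 + (50 - 111)*(1/(97 - 93) - 89))/(3*(7 - 1/(-126))) = -6445*(-51 - 61*(1/4 - 89))/(3*(7 - 1*(-1/126))) = -6445*(-51 - 61*(1/4 - 89))/(3*(7 + 1/126)) = -6445/(3*(883/126)/(-51 - 61*(-355/4))) = -6445/(3*(883/126)/(-51 + 21655/4)) = -6445/(3*(883/126)/(21451/4)) = -6445/(3*(4/21451)*(883/126)) = -6445/1766/450471 = -6445*450471/1766 = -2903285595/1766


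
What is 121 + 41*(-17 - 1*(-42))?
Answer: 1146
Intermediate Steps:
121 + 41*(-17 - 1*(-42)) = 121 + 41*(-17 + 42) = 121 + 41*25 = 121 + 1025 = 1146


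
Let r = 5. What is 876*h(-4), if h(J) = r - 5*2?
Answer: -4380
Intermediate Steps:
h(J) = -5 (h(J) = 5 - 5*2 = 5 - 10 = -5)
876*h(-4) = 876*(-5) = -4380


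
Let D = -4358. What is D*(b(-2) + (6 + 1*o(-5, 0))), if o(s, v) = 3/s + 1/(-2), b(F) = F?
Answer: -63191/5 ≈ -12638.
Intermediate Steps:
o(s, v) = -½ + 3/s (o(s, v) = 3/s + 1*(-½) = 3/s - ½ = -½ + 3/s)
D*(b(-2) + (6 + 1*o(-5, 0))) = -4358*(-2 + (6 + 1*((½)*(6 - 1*(-5))/(-5)))) = -4358*(-2 + (6 + 1*((½)*(-⅕)*(6 + 5)))) = -4358*(-2 + (6 + 1*((½)*(-⅕)*11))) = -4358*(-2 + (6 + 1*(-11/10))) = -4358*(-2 + (6 - 11/10)) = -4358*(-2 + 49/10) = -4358*29/10 = -63191/5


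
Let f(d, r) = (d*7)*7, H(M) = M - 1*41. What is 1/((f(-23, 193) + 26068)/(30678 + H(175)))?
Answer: 30812/24941 ≈ 1.2354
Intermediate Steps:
H(M) = -41 + M (H(M) = M - 41 = -41 + M)
f(d, r) = 49*d (f(d, r) = (7*d)*7 = 49*d)
1/((f(-23, 193) + 26068)/(30678 + H(175))) = 1/((49*(-23) + 26068)/(30678 + (-41 + 175))) = 1/((-1127 + 26068)/(30678 + 134)) = 1/(24941/30812) = 30812/24941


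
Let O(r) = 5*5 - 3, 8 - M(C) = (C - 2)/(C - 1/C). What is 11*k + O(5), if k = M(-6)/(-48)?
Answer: 4301/210 ≈ 20.481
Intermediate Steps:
M(C) = 8 - (-2 + C)/(C - 1/C) (M(C) = 8 - (C - 2)/(C - 1/C) = 8 - (-2 + C)/(C - 1/C))
O(r) = 22 (O(r) = 25 - 3 = 22)
k = -29/210 (k = ((-8 + 2*(-6) + 7*(-6)²)/(-1 + (-6)²))/(-48) = ((-8 - 12 + 7*36)/(-1 + 36))*(-1/48) = ((-8 - 12 + 252)/35)*(-1/48) = ((1/35)*232)*(-1/48) = (232/35)*(-1/48) = -29/210 ≈ -0.13810)
11*k + O(5) = 11*(-29/210) + 22 = -319/210 + 22 = 4301/210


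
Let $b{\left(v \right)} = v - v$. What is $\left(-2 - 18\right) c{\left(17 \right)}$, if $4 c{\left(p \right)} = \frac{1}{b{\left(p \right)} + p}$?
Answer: $- \frac{5}{17} \approx -0.29412$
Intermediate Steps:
$b{\left(v \right)} = 0$
$c{\left(p \right)} = \frac{1}{4 p}$ ($c{\left(p \right)} = \frac{1}{4 \left(0 + p\right)} = \frac{1}{4 p}$)
$\left(-2 - 18\right) c{\left(17 \right)} = \left(-2 - 18\right) \frac{1}{4 \cdot 17} = \left(-2 - 18\right) \frac{1}{4} \cdot \frac{1}{17} = \left(-20\right) \frac{1}{68} = - \frac{5}{17}$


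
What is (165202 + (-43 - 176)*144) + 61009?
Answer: 194675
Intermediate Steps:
(165202 + (-43 - 176)*144) + 61009 = (165202 - 219*144) + 61009 = (165202 - 31536) + 61009 = 133666 + 61009 = 194675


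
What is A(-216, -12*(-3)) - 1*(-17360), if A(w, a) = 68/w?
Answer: 937423/54 ≈ 17360.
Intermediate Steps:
A(-216, -12*(-3)) - 1*(-17360) = 68/(-216) - 1*(-17360) = 68*(-1/216) + 17360 = -17/54 + 17360 = 937423/54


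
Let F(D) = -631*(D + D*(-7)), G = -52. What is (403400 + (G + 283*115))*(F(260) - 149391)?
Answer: 363957142317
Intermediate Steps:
F(D) = 3786*D (F(D) = -631*(D - 7*D) = -(-3786)*D = 3786*D)
(403400 + (G + 283*115))*(F(260) - 149391) = (403400 + (-52 + 283*115))*(3786*260 - 149391) = (403400 + (-52 + 32545))*(984360 - 149391) = (403400 + 32493)*834969 = 435893*834969 = 363957142317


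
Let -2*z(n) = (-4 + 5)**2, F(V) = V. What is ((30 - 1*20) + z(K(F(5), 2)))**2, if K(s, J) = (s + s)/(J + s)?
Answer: 361/4 ≈ 90.250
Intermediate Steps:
K(s, J) = 2*s/(J + s) (K(s, J) = (2*s)/(J + s) = 2*s/(J + s))
z(n) = -1/2 (z(n) = -(-4 + 5)**2/2 = -1/2*1**2 = -1/2*1 = -1/2)
((30 - 1*20) + z(K(F(5), 2)))**2 = ((30 - 1*20) - 1/2)**2 = ((30 - 20) - 1/2)**2 = (10 - 1/2)**2 = (19/2)**2 = 361/4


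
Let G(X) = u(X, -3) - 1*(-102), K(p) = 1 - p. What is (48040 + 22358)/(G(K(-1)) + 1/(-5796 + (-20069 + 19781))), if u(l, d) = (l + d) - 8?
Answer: 428301432/565811 ≈ 756.97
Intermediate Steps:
u(l, d) = -8 + d + l (u(l, d) = (d + l) - 8 = -8 + d + l)
G(X) = 91 + X (G(X) = (-8 - 3 + X) - 1*(-102) = (-11 + X) + 102 = 91 + X)
(48040 + 22358)/(G(K(-1)) + 1/(-5796 + (-20069 + 19781))) = (48040 + 22358)/((91 + (1 - 1*(-1))) + 1/(-5796 + (-20069 + 19781))) = 70398/((91 + (1 + 1)) + 1/(-5796 - 288)) = 70398/((91 + 2) + 1/(-6084)) = 70398/(93 - 1/6084) = 70398/(565811/6084) = 70398*(6084/565811) = 428301432/565811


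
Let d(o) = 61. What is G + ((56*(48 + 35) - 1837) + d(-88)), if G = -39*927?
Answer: -33281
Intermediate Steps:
G = -36153
G + ((56*(48 + 35) - 1837) + d(-88)) = -36153 + ((56*(48 + 35) - 1837) + 61) = -36153 + ((56*83 - 1837) + 61) = -36153 + ((4648 - 1837) + 61) = -36153 + (2811 + 61) = -36153 + 2872 = -33281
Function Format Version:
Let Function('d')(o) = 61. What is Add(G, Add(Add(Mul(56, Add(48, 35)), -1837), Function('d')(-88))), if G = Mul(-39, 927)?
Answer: -33281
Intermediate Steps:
G = -36153
Add(G, Add(Add(Mul(56, Add(48, 35)), -1837), Function('d')(-88))) = Add(-36153, Add(Add(Mul(56, Add(48, 35)), -1837), 61)) = Add(-36153, Add(Add(Mul(56, 83), -1837), 61)) = Add(-36153, Add(Add(4648, -1837), 61)) = Add(-36153, Add(2811, 61)) = Add(-36153, 2872) = -33281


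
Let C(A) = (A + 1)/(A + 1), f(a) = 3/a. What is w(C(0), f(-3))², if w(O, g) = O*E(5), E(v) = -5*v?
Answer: 625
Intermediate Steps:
C(A) = 1 (C(A) = (1 + A)/(1 + A) = 1)
w(O, g) = -25*O (w(O, g) = O*(-5*5) = O*(-25) = -25*O)
w(C(0), f(-3))² = (-25*1)² = (-25)² = 625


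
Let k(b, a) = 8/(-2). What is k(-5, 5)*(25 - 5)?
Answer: -80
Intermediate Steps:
k(b, a) = -4 (k(b, a) = 8*(-½) = -4)
k(-5, 5)*(25 - 5) = -4*(25 - 5) = -4*20 = -80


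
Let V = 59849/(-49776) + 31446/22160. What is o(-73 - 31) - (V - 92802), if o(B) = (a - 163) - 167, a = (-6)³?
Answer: 6360091560919/68939760 ≈ 92256.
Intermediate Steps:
a = -216
V = 14937641/68939760 (V = 59849*(-1/49776) + 31446*(1/22160) = -59849/49776 + 15723/11080 = 14937641/68939760 ≈ 0.21668)
o(B) = -546 (o(B) = (-216 - 163) - 167 = -379 - 167 = -546)
o(-73 - 31) - (V - 92802) = -546 - (14937641/68939760 - 92802) = -546 - 1*(-6397732669879/68939760) = -546 + 6397732669879/68939760 = 6360091560919/68939760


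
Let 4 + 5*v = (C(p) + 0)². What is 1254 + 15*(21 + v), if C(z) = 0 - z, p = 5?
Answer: 1632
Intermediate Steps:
C(z) = -z
v = 21/5 (v = -⅘ + (-1*5 + 0)²/5 = -⅘ + (-5 + 0)²/5 = -⅘ + (⅕)*(-5)² = -⅘ + (⅕)*25 = -⅘ + 5 = 21/5 ≈ 4.2000)
1254 + 15*(21 + v) = 1254 + 15*(21 + 21/5) = 1254 + 15*(126/5) = 1254 + 378 = 1632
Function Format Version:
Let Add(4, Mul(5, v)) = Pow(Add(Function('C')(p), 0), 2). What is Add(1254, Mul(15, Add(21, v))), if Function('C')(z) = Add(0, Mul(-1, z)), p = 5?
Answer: 1632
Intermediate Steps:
Function('C')(z) = Mul(-1, z)
v = Rational(21, 5) (v = Add(Rational(-4, 5), Mul(Rational(1, 5), Pow(Add(Mul(-1, 5), 0), 2))) = Add(Rational(-4, 5), Mul(Rational(1, 5), Pow(Add(-5, 0), 2))) = Add(Rational(-4, 5), Mul(Rational(1, 5), Pow(-5, 2))) = Add(Rational(-4, 5), Mul(Rational(1, 5), 25)) = Add(Rational(-4, 5), 5) = Rational(21, 5) ≈ 4.2000)
Add(1254, Mul(15, Add(21, v))) = Add(1254, Mul(15, Add(21, Rational(21, 5)))) = Add(1254, Mul(15, Rational(126, 5))) = Add(1254, 378) = 1632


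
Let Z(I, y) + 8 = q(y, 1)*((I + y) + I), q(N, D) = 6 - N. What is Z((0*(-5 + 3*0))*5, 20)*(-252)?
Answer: 72576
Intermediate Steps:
Z(I, y) = -8 + (6 - y)*(y + 2*I) (Z(I, y) = -8 + (6 - y)*((I + y) + I) = -8 + (6 - y)*(y + 2*I))
Z((0*(-5 + 3*0))*5, 20)*(-252) = (-8 - 1*20*(-6 + 20) - 2*(0*(-5 + 3*0))*5*(-6 + 20))*(-252) = (-8 - 1*20*14 - 2*(0*(-5 + 0))*5*14)*(-252) = (-8 - 280 - 2*(0*(-5))*5*14)*(-252) = (-8 - 280 - 2*0*5*14)*(-252) = (-8 - 280 - 2*0*14)*(-252) = (-8 - 280 + 0)*(-252) = -288*(-252) = 72576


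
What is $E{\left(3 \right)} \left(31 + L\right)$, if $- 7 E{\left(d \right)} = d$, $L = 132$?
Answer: $- \frac{489}{7} \approx -69.857$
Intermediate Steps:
$E{\left(d \right)} = - \frac{d}{7}$
$E{\left(3 \right)} \left(31 + L\right) = \left(- \frac{1}{7}\right) 3 \left(31 + 132\right) = \left(- \frac{3}{7}\right) 163 = - \frac{489}{7}$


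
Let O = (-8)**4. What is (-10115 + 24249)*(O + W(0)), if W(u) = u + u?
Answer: 57892864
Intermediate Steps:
O = 4096
W(u) = 2*u
(-10115 + 24249)*(O + W(0)) = (-10115 + 24249)*(4096 + 2*0) = 14134*(4096 + 0) = 14134*4096 = 57892864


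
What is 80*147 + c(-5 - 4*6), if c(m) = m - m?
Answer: 11760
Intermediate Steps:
c(m) = 0
80*147 + c(-5 - 4*6) = 80*147 + 0 = 11760 + 0 = 11760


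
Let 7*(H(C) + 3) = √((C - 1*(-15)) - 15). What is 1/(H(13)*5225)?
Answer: -147/2236300 - 7*√13/2236300 ≈ -7.7020e-5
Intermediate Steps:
H(C) = -3 + √C/7 (H(C) = -3 + √((C - 1*(-15)) - 15)/7 = -3 + √((C + 15) - 15)/7 = -3 + √((15 + C) - 15)/7 = -3 + √C/7)
1/(H(13)*5225) = 1/(-3 + √13/7*5225) = (1/5225)/(-3 + √13/7) = 1/(5225*(-3 + √13/7))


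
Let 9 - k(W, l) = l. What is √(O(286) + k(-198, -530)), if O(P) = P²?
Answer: √82335 ≈ 286.94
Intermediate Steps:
k(W, l) = 9 - l
√(O(286) + k(-198, -530)) = √(286² + (9 - 1*(-530))) = √(81796 + (9 + 530)) = √(81796 + 539) = √82335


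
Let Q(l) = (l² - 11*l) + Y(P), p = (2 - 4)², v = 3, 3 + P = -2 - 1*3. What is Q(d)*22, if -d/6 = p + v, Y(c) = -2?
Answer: 48928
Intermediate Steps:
P = -8 (P = -3 + (-2 - 1*3) = -3 + (-2 - 3) = -3 - 5 = -8)
p = 4 (p = (-2)² = 4)
d = -42 (d = -6*(4 + 3) = -6*7 = -42)
Q(l) = -2 + l² - 11*l (Q(l) = (l² - 11*l) - 2 = -2 + l² - 11*l)
Q(d)*22 = (-2 + (-42)² - 11*(-42))*22 = (-2 + 1764 + 462)*22 = 2224*22 = 48928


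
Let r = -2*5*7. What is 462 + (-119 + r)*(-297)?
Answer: 56595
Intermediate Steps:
r = -70 (r = -10*7 = -70)
462 + (-119 + r)*(-297) = 462 + (-119 - 70)*(-297) = 462 - 189*(-297) = 462 + 56133 = 56595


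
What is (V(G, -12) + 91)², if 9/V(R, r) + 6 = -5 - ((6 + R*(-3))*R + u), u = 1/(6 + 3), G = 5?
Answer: 774842896/93025 ≈ 8329.4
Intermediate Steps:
u = ⅑ (u = 1/9 = ⅑ ≈ 0.11111)
V(R, r) = 9/(-100/9 - R*(6 - 3*R)) (V(R, r) = 9/(-6 + (-5 - ((6 + R*(-3))*R + ⅑))) = 9/(-6 + (-5 - ((6 - 3*R)*R + ⅑))) = 9/(-6 + (-5 - (R*(6 - 3*R) + ⅑))) = 9/(-6 + (-5 - (⅑ + R*(6 - 3*R)))) = 9/(-6 + (-5 + (-⅑ - R*(6 - 3*R)))) = 9/(-6 + (-46/9 - R*(6 - 3*R))) = 9/(-100/9 - R*(6 - 3*R)))
(V(G, -12) + 91)² = (81/(-100 - 54*5 + 27*5²) + 91)² = (81/(-100 - 270 + 27*25) + 91)² = (81/(-100 - 270 + 675) + 91)² = (81/305 + 91)² = (27836/305)² = 774842896/93025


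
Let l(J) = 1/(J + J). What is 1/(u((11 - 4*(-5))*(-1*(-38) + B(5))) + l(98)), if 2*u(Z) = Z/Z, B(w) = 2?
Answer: 196/99 ≈ 1.9798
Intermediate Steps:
l(J) = 1/(2*J)
u(Z) = 1/2 (u(Z) = (Z/Z)/2 = (1/2)*1 = 1/2)
1/(u((11 - 4*(-5))*(-1*(-38) + B(5))) + l(98)) = 1/(1/2 + (1/2)/98) = 1/(1/2 + (1/2)*(1/98)) = 1/(1/2 + 1/196) = 1/(99/196) = 196/99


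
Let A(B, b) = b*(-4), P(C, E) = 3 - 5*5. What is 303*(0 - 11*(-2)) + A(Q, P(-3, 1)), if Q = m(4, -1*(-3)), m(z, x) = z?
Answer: 6754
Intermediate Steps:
P(C, E) = -22 (P(C, E) = 3 - 25 = -22)
Q = 4
A(B, b) = -4*b
303*(0 - 11*(-2)) + A(Q, P(-3, 1)) = 303*(0 - 11*(-2)) - 4*(-22) = 303*(0 + 22) + 88 = 303*22 + 88 = 6666 + 88 = 6754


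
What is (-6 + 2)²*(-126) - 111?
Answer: -2127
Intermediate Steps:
(-6 + 2)²*(-126) - 111 = (-4)²*(-126) - 111 = 16*(-126) - 111 = -2016 - 111 = -2127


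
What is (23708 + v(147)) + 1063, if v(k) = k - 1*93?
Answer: 24825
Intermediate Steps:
v(k) = -93 + k (v(k) = k - 93 = -93 + k)
(23708 + v(147)) + 1063 = (23708 + (-93 + 147)) + 1063 = (23708 + 54) + 1063 = 23762 + 1063 = 24825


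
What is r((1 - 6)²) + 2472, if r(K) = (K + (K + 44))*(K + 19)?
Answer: 6608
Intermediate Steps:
r(K) = (19 + K)*(44 + 2*K) (r(K) = (K + (44 + K))*(19 + K) = (44 + 2*K)*(19 + K) = (19 + K)*(44 + 2*K))
r((1 - 6)²) + 2472 = (836 + 2*((1 - 6)²)² + 82*(1 - 6)²) + 2472 = (836 + 2*((-5)²)² + 82*(-5)²) + 2472 = (836 + 2*25² + 82*25) + 2472 = (836 + 2*625 + 2050) + 2472 = (836 + 1250 + 2050) + 2472 = 4136 + 2472 = 6608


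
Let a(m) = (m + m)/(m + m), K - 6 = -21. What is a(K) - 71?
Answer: -70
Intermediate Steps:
K = -15 (K = 6 - 21 = -15)
a(m) = 1 (a(m) = (2*m)/((2*m)) = (2*m)*(1/(2*m)) = 1)
a(K) - 71 = 1 - 71 = -70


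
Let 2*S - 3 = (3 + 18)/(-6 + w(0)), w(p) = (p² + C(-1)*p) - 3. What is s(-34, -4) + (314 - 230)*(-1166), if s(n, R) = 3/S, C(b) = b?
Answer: -97935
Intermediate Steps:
w(p) = -3 + p² - p (w(p) = (p² - p) - 3 = -3 + p² - p)
S = ⅓ (S = 3/2 + ((3 + 18)/(-6 + (-3 + 0² - 1*0)))/2 = 3/2 + (21/(-6 + (-3 + 0 + 0)))/2 = 3/2 + (21/(-6 - 3))/2 = 3/2 + (21/(-9))/2 = 3/2 + (21*(-⅑))/2 = 3/2 + (½)*(-7/3) = 3/2 - 7/6 = ⅓ ≈ 0.33333)
s(n, R) = 9 (s(n, R) = 3/(⅓) = 3*3 = 9)
s(-34, -4) + (314 - 230)*(-1166) = 9 + (314 - 230)*(-1166) = 9 + 84*(-1166) = 9 - 97944 = -97935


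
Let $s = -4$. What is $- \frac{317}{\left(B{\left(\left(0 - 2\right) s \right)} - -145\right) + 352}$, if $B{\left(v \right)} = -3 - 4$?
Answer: $- \frac{317}{490} \approx -0.64694$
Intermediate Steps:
$B{\left(v \right)} = -7$ ($B{\left(v \right)} = -3 - 4 = -7$)
$- \frac{317}{\left(B{\left(\left(0 - 2\right) s \right)} - -145\right) + 352} = - \frac{317}{\left(-7 - -145\right) + 352} = - \frac{317}{\left(-7 + 145\right) + 352} = - \frac{317}{138 + 352} = - \frac{317}{490}$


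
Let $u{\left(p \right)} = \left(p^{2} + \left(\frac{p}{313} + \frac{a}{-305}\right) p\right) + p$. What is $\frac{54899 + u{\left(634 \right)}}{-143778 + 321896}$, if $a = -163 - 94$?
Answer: $\frac{43847783559}{17004034870} \approx 2.5787$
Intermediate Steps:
$a = -257$ ($a = -163 - 94 = -257$)
$u{\left(p \right)} = p + p^{2} + p \left(\frac{257}{305} + \frac{p}{313}\right)$ ($u{\left(p \right)} = \left(p^{2} + \left(\frac{p}{313} - \frac{257}{-305}\right) p\right) + p = \left(p^{2} + \left(p \frac{1}{313} - - \frac{257}{305}\right) p\right) + p = \left(p^{2} + \left(\frac{p}{313} + \frac{257}{305}\right) p\right) + p = \left(p^{2} + \left(\frac{257}{305} + \frac{p}{313}\right) p\right) + p = \left(p^{2} + p \left(\frac{257}{305} + \frac{p}{313}\right)\right) + p = p + p^{2} + p \left(\frac{257}{305} + \frac{p}{313}\right)$)
$\frac{54899 + u{\left(634 \right)}}{-143778 + 321896} = \frac{54899 + \frac{2}{95465} \cdot 634 \left(87953 + 47885 \cdot 634\right)}{-143778 + 321896} = \frac{54899 + \frac{2}{95465} \cdot 634 \left(87953 + 30359090\right)}{178118} = \left(54899 + \frac{2}{95465} \cdot 634 \cdot 30447043\right) \frac{1}{178118} = \left(54899 + \frac{38606850524}{95465}\right) \frac{1}{178118} = \frac{43847783559}{95465} \cdot \frac{1}{178118} = \frac{43847783559}{17004034870}$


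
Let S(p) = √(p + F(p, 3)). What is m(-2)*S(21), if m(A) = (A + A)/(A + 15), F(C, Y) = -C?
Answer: 0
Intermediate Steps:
S(p) = 0 (S(p) = √(p - p) = √0 = 0)
m(A) = 2*A/(15 + A) (m(A) = (2*A)/(15 + A) = 2*A/(15 + A))
m(-2)*S(21) = (2*(-2)/(15 - 2))*0 = (2*(-2)/13)*0 = (2*(-2)*(1/13))*0 = -4/13*0 = 0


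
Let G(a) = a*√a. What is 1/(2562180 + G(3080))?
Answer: 128109/326777412020 - 77*√770/81694353005 ≈ 3.6588e-7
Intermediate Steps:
G(a) = a^(3/2)
1/(2562180 + G(3080)) = 1/(2562180 + 3080^(3/2)) = 1/(2562180 + 6160*√770)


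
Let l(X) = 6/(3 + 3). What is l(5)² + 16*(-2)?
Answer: -31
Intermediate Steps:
l(X) = 1 (l(X) = 6/6 = 6*(⅙) = 1)
l(5)² + 16*(-2) = 1² + 16*(-2) = 1 - 32 = -31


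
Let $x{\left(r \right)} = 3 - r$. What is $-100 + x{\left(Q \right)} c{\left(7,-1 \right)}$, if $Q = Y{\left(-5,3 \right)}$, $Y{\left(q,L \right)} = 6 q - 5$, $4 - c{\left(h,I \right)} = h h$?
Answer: $-1810$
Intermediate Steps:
$c{\left(h,I \right)} = 4 - h^{2}$ ($c{\left(h,I \right)} = 4 - h h = 4 - h^{2}$)
$Y{\left(q,L \right)} = -5 + 6 q$
$Q = -35$ ($Q = -5 + 6 \left(-5\right) = -5 - 30 = -35$)
$-100 + x{\left(Q \right)} c{\left(7,-1 \right)} = -100 + \left(3 - -35\right) \left(4 - 7^{2}\right) = -100 + \left(3 + 35\right) \left(4 - 49\right) = -100 + 38 \left(4 - 49\right) = -100 + 38 \left(-45\right) = -100 - 1710 = -1810$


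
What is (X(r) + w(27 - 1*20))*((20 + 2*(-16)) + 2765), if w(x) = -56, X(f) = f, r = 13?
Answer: -118379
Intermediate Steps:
(X(r) + w(27 - 1*20))*((20 + 2*(-16)) + 2765) = (13 - 56)*((20 + 2*(-16)) + 2765) = -43*((20 - 32) + 2765) = -43*(-12 + 2765) = -43*2753 = -118379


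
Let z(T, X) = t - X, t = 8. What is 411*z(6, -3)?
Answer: 4521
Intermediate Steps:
z(T, X) = 8 - X
411*z(6, -3) = 411*(8 - 1*(-3)) = 411*(8 + 3) = 411*11 = 4521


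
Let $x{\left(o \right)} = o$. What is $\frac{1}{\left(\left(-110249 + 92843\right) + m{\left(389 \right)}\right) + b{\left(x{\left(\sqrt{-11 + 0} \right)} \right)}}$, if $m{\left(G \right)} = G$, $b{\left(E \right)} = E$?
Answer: $- \frac{1547}{26325300} - \frac{i \sqrt{11}}{289578300} \approx -5.8765 \cdot 10^{-5} - 1.1453 \cdot 10^{-8} i$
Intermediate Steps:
$\frac{1}{\left(\left(-110249 + 92843\right) + m{\left(389 \right)}\right) + b{\left(x{\left(\sqrt{-11 + 0} \right)} \right)}} = \frac{1}{\left(\left(-110249 + 92843\right) + 389\right) + \sqrt{-11 + 0}} = \frac{1}{\left(-17406 + 389\right) + \sqrt{-11}} = \frac{1}{-17017 + i \sqrt{11}}$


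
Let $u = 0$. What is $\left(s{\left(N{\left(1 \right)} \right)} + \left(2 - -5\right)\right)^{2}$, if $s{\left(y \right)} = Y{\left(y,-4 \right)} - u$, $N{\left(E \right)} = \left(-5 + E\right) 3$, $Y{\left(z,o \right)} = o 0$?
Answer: $49$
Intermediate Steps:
$Y{\left(z,o \right)} = 0$
$N{\left(E \right)} = -15 + 3 E$
$s{\left(y \right)} = 0$ ($s{\left(y \right)} = 0 - 0 = 0 + 0 = 0$)
$\left(s{\left(N{\left(1 \right)} \right)} + \left(2 - -5\right)\right)^{2} = \left(0 + \left(2 - -5\right)\right)^{2} = \left(0 + \left(2 + 5\right)\right)^{2} = \left(0 + 7\right)^{2} = 7^{2} = 49$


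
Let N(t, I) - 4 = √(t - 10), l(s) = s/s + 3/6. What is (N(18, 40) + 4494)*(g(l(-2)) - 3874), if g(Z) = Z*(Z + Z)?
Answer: -17405011 - 7739*√2 ≈ -1.7416e+7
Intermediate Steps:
l(s) = 3/2 (l(s) = 1 + 3*(⅙) = 1 + ½ = 3/2)
N(t, I) = 4 + √(-10 + t) (N(t, I) = 4 + √(t - 10) = 4 + √(-10 + t))
g(Z) = 2*Z² (g(Z) = Z*(2*Z) = 2*Z²)
(N(18, 40) + 4494)*(g(l(-2)) - 3874) = ((4 + √(-10 + 18)) + 4494)*(2*(3/2)² - 3874) = ((4 + √8) + 4494)*(2*(9/4) - 3874) = ((4 + 2*√2) + 4494)*(9/2 - 3874) = (4498 + 2*√2)*(-7739/2) = -17405011 - 7739*√2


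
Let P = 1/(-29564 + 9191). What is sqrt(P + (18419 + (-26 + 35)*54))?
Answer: 14*sqrt(40034147007)/20373 ≈ 137.50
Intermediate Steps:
P = -1/20373 (P = 1/(-20373) = -1/20373 ≈ -4.9085e-5)
sqrt(P + (18419 + (-26 + 35)*54)) = sqrt(-1/20373 + (18419 + (-26 + 35)*54)) = sqrt(-1/20373 + (18419 + 9*54)) = sqrt(-1/20373 + (18419 + 486)) = sqrt(-1/20373 + 18905) = sqrt(385151564/20373) = 14*sqrt(40034147007)/20373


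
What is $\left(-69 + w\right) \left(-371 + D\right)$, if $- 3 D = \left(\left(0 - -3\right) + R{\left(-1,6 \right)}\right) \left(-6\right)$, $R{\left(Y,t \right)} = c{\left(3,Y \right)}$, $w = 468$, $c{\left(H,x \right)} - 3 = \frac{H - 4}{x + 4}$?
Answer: $-143507$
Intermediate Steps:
$c{\left(H,x \right)} = 3 + \frac{-4 + H}{4 + x}$ ($c{\left(H,x \right)} = 3 + \frac{H - 4}{x + 4} = 3 + \frac{-4 + H}{4 + x}$)
$R{\left(Y,t \right)} = \frac{11 + 3 Y}{4 + Y}$ ($R{\left(Y,t \right)} = \frac{8 + 3 + 3 Y}{4 + Y} = \frac{11 + 3 Y}{4 + Y}$)
$D = \frac{34}{3}$ ($D = - \frac{\left(\left(0 - -3\right) + \frac{11 + 3 \left(-1\right)}{4 - 1}\right) \left(-6\right)}{3} = - \frac{\left(\left(0 + 3\right) + \frac{11 - 3}{3}\right) \left(-6\right)}{3} = - \frac{\left(3 + \frac{1}{3} \cdot 8\right) \left(-6\right)}{3} = - \frac{\left(3 + \frac{8}{3}\right) \left(-6\right)}{3} = - \frac{\frac{17}{3} \left(-6\right)}{3} = \left(- \frac{1}{3}\right) \left(-34\right) = \frac{34}{3} \approx 11.333$)
$\left(-69 + w\right) \left(-371 + D\right) = \left(-69 + 468\right) \left(-371 + \frac{34}{3}\right) = 399 \left(- \frac{1079}{3}\right) = -143507$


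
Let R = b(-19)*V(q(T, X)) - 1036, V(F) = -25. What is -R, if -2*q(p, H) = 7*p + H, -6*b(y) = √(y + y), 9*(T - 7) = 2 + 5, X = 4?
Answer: 1036 - 25*I*√38/6 ≈ 1036.0 - 25.685*I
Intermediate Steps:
T = 70/9 (T = 7 + (2 + 5)/9 = 7 + (⅑)*7 = 7 + 7/9 = 70/9 ≈ 7.7778)
b(y) = -√2*√y/6 (b(y) = -√(y + y)/6 = -√2*√y/6)
q(p, H) = -7*p/2 - H/2 (q(p, H) = -(7*p + H)/2 = -(H + 7*p)/2 = -7*p/2 - H/2)
R = -1036 + 25*I*√38/6 (R = -√2*√(-19)/6*(-25) - 1036 = -√2*I*√19/6*(-25) - 1036 = -I*√38/6*(-25) - 1036 = 25*I*√38/6 - 1036 = -1036 + 25*I*√38/6 ≈ -1036.0 + 25.685*I)
-R = -(-1036 + 25*I*√38/6) = 1036 - 25*I*√38/6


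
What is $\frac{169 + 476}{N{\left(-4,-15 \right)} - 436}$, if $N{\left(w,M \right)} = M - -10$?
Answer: $- \frac{215}{147} \approx -1.4626$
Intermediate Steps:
$N{\left(w,M \right)} = 10 + M$ ($N{\left(w,M \right)} = M + 10 = 10 + M$)
$\frac{169 + 476}{N{\left(-4,-15 \right)} - 436} = \frac{169 + 476}{\left(10 - 15\right) - 436} = \frac{645}{-5 - 436} = \frac{645}{-441} = 645 \left(- \frac{1}{441}\right) = - \frac{215}{147}$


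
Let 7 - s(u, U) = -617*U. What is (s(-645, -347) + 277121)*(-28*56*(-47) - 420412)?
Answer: -21853162764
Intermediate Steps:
s(u, U) = 7 + 617*U (s(u, U) = 7 - (-617)*U = 7 + 617*U)
(s(-645, -347) + 277121)*(-28*56*(-47) - 420412) = ((7 + 617*(-347)) + 277121)*(-28*56*(-47) - 420412) = ((7 - 214099) + 277121)*(-1568*(-47) - 420412) = (-214092 + 277121)*(73696 - 420412) = 63029*(-346716) = -21853162764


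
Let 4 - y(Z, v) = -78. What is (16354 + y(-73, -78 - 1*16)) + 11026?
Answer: 27462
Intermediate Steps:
y(Z, v) = 82 (y(Z, v) = 4 - 1*(-78) = 4 + 78 = 82)
(16354 + y(-73, -78 - 1*16)) + 11026 = (16354 + 82) + 11026 = 16436 + 11026 = 27462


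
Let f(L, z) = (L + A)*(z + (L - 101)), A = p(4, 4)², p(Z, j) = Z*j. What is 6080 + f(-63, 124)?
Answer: -1640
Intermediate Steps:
A = 256 (A = (4*4)² = 16² = 256)
f(L, z) = (256 + L)*(-101 + L + z) (f(L, z) = (L + 256)*(z + (L - 101)) = (256 + L)*(z + (-101 + L)) = (256 + L)*(-101 + L + z))
6080 + f(-63, 124) = 6080 + (-25856 + (-63)² + 155*(-63) + 256*124 - 63*124) = 6080 + (-25856 + 3969 - 9765 + 31744 - 7812) = 6080 - 7720 = -1640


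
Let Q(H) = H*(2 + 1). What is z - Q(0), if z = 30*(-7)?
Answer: -210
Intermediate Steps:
Q(H) = 3*H (Q(H) = H*3 = 3*H)
z = -210
z - Q(0) = -210 - 3*0 = -210 - 1*0 = -210 + 0 = -210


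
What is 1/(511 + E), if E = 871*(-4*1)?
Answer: -1/2973 ≈ -0.00033636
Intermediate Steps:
E = -3484 (E = 871*(-4) = -3484)
1/(511 + E) = 1/(511 - 3484) = 1/(-2973) = -1/2973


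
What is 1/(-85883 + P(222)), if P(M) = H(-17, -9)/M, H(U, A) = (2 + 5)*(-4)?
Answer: -111/9533027 ≈ -1.1644e-5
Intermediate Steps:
H(U, A) = -28 (H(U, A) = 7*(-4) = -28)
P(M) = -28/M
1/(-85883 + P(222)) = 1/(-85883 - 28/222) = 1/(-85883 - 28*1/222) = 1/(-85883 - 14/111) = 1/(-9533027/111) = -111/9533027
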